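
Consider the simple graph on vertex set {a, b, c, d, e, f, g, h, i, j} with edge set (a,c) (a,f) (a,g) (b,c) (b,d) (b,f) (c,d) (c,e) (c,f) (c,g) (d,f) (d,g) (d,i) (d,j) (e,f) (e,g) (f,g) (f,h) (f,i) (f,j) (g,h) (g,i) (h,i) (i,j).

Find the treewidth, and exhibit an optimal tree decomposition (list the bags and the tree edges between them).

Treewidth 3.
One optimal decomposition is:
Bags: B1 = {d, f, g, i}  B2 = {c, d, f, g}  B3 = {b, c, d, f}  B4 = {d, f, i, j}  B5 = {a, c, f, g}  B6 = {c, e, f, g}  B7 = {f, g, h, i}
Tree: B1–B2, B2–B3, B1–B4, B2–B5, B2–B6, B1–B7

Every bag has size at most 4, so the width is 4 − 1 = 3 and tw(G) ≤ 3. On the other hand G contains the 4-clique {f, g, h, i}. A clique must lie in a single bag of any decomposition, so no decomposition can have width below 3. Combining the bounds, tw(G) = 3.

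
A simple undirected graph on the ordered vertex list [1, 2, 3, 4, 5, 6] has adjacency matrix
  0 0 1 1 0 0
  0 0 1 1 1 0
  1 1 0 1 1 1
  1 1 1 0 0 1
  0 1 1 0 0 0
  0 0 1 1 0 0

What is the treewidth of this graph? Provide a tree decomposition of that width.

The largest bag has 3 vertices, giving width 2; this decomposition certifies tw(G) ≤ 2. Conversely, {1, 3, 4} is a clique of size 3, and the vertices of any clique must share a bag in every tree decomposition; so some bag has ≥ 3 vertices and tw(G) ≥ 2. Hence tw(G) = 2 exactly.

Treewidth 2.
Bags: B1 = {2, 3, 4}  B2 = {2, 3, 5}  B3 = {1, 3, 4}  B4 = {3, 4, 6}
Tree: B1–B2, B1–B3, B1–B4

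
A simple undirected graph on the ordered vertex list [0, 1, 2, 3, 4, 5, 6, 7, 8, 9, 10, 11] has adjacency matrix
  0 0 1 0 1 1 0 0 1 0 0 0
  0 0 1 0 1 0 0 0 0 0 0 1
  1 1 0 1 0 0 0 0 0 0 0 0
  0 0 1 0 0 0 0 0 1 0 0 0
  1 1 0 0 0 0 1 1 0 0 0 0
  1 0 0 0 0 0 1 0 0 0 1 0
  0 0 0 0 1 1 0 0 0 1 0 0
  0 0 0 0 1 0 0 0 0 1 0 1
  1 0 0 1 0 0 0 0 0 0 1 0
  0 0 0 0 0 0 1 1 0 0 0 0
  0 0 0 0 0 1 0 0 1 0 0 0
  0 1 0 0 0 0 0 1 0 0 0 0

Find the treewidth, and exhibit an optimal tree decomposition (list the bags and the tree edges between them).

Treewidth 3.
Bags: B1 = {2, 3, 8, 10}  B2 = {0, 2, 8, 10}  B3 = {0, 2, 5, 10}  B4 = {0, 1, 2, 5}  B5 = {0, 1, 4, 5}  B6 = {1, 4, 5, 6}  B7 = {1, 4, 6, 11}  B8 = {4, 6, 7, 11}  B9 = {6, 7, 9, 11}
Tree: B1–B2, B2–B3, B3–B4, B4–B5, B5–B6, B6–B7, B7–B8, B8–B9

Every bag has size at most 4, so the width is 4 − 1 = 3 and tw(G) ≤ 3. For the lower bound: the 4 vertex sets {3,8,10}, {2}, {0}, {1,4,5,6} are disjoint, each induces a connected subgraph, and every pair is joined by at least one edge of G. Contracting each set to a single vertex therefore yields K_{4} as a minor, and since treewidth is minor-monotone, tw(G) ≥ tw(K_{4}) = 3. Hence tw(G) = 3 exactly.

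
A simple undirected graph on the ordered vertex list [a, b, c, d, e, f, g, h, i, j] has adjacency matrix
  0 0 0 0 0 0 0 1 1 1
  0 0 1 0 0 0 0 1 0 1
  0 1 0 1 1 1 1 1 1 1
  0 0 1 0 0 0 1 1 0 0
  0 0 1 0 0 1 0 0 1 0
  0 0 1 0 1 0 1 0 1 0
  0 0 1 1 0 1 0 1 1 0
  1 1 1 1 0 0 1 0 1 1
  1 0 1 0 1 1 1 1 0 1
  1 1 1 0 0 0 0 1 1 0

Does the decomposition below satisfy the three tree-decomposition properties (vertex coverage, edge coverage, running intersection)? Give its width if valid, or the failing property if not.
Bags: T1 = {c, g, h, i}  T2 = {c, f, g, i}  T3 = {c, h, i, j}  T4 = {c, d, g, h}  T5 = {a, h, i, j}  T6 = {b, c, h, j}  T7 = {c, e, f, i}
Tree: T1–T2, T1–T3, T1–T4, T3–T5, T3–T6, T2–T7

Checking the three conditions: (i) the bags cover all of {a, b, c, d, e, f, g, h, i, j}; (ii) for each edge, some bag contains both endpoints; (iii) the bags containing any fixed vertex form a subtree. All hold, so the decomposition is valid with width 4 − 1 = 3.

Yes; width 3.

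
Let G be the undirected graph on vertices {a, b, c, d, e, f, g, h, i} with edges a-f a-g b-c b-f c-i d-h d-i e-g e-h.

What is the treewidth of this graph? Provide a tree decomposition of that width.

Every bag has size at most 3, so the width is 3 − 1 = 2 and tw(G) ≤ 2. Since d–i–c–b–f–a–g–e–h–d is a cycle in G, G is not acyclic. Forests are exactly the graphs of treewidth ≤ 1, so tw(G) ≥ 2. Therefore the treewidth is 2.

Treewidth 2.
One optimal decomposition is:
Bags: B1 = {c, d, i}  B2 = {b, c, d}  B3 = {b, d, f}  B4 = {a, d, f}  B5 = {a, d, g}  B6 = {d, e, g}  B7 = {d, e, h}
Tree: B1–B2, B2–B3, B3–B4, B4–B5, B5–B6, B6–B7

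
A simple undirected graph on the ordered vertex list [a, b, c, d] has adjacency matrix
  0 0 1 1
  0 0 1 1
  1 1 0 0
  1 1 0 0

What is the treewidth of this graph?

2

A width-2 tree decomposition is:
Bags: B1 = {a, c, d}  B2 = {b, c, d}
Tree: B1–B2
Every bag has size at most 3, so the width is 3 − 1 = 2 and tw(G) ≤ 2. For the lower bound, G contains the cycle c–a–d–b–c, so G is not a forest; only forests have treewidth ≤ 1, hence tw(G) ≥ 2. Therefore the treewidth is 2.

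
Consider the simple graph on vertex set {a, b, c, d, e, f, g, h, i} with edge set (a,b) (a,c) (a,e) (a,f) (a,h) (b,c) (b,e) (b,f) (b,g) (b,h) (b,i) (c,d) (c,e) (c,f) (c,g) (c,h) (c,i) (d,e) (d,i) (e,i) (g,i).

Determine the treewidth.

3

A width-3 tree decomposition is:
Bags: B1 = {c, d, e, i}  B2 = {b, c, e, i}  B3 = {a, b, c, e}  B4 = {a, b, c, f}  B5 = {b, c, g, i}  B6 = {a, b, c, h}
Tree: B1–B2, B2–B3, B3–B4, B2–B5, B4–B6
Every bag has size at most 4, so the width is 4 − 1 = 3 and tw(G) ≤ 3. Conversely, {c, d, e, i} is a clique of size 4, and the vertices of any clique must share a bag in every tree decomposition; so some bag has ≥ 4 vertices and tw(G) ≥ 3. Therefore the treewidth is 3.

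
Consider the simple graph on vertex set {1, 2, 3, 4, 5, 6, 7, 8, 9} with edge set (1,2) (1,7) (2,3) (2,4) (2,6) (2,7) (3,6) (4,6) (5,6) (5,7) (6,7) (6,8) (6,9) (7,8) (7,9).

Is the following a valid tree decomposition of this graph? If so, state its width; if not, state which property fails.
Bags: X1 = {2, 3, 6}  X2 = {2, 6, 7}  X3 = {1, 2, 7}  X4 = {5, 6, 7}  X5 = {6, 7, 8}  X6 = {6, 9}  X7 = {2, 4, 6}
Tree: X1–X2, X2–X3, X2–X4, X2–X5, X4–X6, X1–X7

A tree decomposition must satisfy three properties: every vertex lies in some bag; for every edge, both endpoints lie together in some bag; and for every vertex, the bags containing it form a connected subtree. Here edge (7,9) lies in no bag, so the decomposition is invalid.

No — edge (7,9) lies in no bag.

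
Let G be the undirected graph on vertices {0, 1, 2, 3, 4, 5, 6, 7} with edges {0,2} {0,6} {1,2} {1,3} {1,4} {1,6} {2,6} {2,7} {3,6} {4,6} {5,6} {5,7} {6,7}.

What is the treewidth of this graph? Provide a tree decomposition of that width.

Treewidth 2.
Bags: B1 = {1, 2, 6}  B2 = {1, 4, 6}  B3 = {0, 2, 6}  B4 = {1, 3, 6}  B5 = {2, 6, 7}  B6 = {5, 6, 7}
Tree: B1–B2, B1–B3, B1–B4, B1–B5, B5–B6

Every bag has size at most 3, so the width is 3 − 1 = 2 and tw(G) ≤ 2. For the lower bound, the 3 vertices {0, 2, 6} are pairwise adjacent, and any tree decomposition puts a clique entirely inside one bag — forcing width ≥ 2. Therefore the treewidth is 2.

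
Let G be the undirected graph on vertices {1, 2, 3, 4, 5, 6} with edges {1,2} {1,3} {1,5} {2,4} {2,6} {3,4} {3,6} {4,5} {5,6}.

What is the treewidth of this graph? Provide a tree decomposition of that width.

The largest bag has 4 vertices, giving width 3; this decomposition certifies tw(G) ≤ 3. For the lower bound: the 4 vertex sets {3,4}, {2,6}, {1}, {5} are disjoint, each induces a connected subgraph, and every pair is joined by at least one edge of G. Contracting each set to a single vertex therefore yields K_{4} as a minor, and since treewidth is minor-monotone, tw(G) ≥ tw(K_{4}) = 3. The upper and lower bounds meet at 3, so that is the treewidth.

Treewidth 3.
One optimal decomposition is:
Bags: B1 = {1, 3, 4, 6}  B2 = {1, 2, 4, 6}  B3 = {1, 4, 5, 6}
Tree: B1–B2, B2–B3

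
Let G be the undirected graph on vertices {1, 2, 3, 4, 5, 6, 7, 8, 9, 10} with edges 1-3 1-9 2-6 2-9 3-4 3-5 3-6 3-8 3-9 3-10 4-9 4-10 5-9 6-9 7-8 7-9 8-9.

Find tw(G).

2

A width-2 tree decomposition is:
Bags: B1 = {3, 4, 9}  B2 = {1, 3, 9}  B3 = {3, 6, 9}  B4 = {3, 8, 9}  B5 = {3, 4, 10}  B6 = {3, 5, 9}  B7 = {7, 8, 9}  B8 = {2, 6, 9}
Tree: B1–B2, B1–B3, B3–B4, B1–B5, B1–B6, B4–B7, B3–B8
The largest bag has 3 vertices, giving width 2; this decomposition certifies tw(G) ≤ 2. On the other hand G contains the 3-clique {2, 6, 9}. A clique must lie in a single bag of any decomposition, so no decomposition can have width below 2. Combining the bounds, tw(G) = 2.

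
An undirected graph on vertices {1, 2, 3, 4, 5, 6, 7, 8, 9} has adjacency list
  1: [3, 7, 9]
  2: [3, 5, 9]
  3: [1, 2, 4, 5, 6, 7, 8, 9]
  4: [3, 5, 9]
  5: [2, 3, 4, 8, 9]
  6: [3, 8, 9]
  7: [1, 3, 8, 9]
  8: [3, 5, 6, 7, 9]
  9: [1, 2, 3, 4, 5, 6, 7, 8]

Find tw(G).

3

A width-3 tree decomposition is:
Bags: B1 = {3, 5, 8, 9}  B2 = {3, 6, 8, 9}  B3 = {3, 7, 8, 9}  B4 = {1, 3, 7, 9}  B5 = {3, 4, 5, 9}  B6 = {2, 3, 5, 9}
Tree: B1–B2, B2–B3, B3–B4, B1–B5, B5–B6
Every bag has size at most 4, so the width is 4 − 1 = 3 and tw(G) ≤ 3. Conversely, {1, 3, 7, 9} is a clique of size 4, and the vertices of any clique must share a bag in every tree decomposition; so some bag has ≥ 4 vertices and tw(G) ≥ 3. Therefore the treewidth is 3.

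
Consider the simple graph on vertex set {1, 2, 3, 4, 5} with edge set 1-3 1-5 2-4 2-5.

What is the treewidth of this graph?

A width-1 tree decomposition is:
Bags: B1 = {1, 3}  B2 = {1, 5}  B3 = {2, 5}  B4 = {2, 4}
Tree: B1–B2, B2–B3, B3–B4
The largest bag has 2 vertices, giving width 1; this decomposition certifies tw(G) ≤ 1. Since G has at least one edge (e.g. 3–1), it is not an edgeless graph, so tw(G) ≥ 1. Combining the bounds, tw(G) = 1.

1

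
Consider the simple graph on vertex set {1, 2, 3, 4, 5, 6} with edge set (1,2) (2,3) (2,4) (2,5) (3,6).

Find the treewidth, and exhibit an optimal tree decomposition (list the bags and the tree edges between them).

Treewidth 1.
Bags: B1 = {2, 5}  B2 = {1, 2}  B3 = {2, 3}  B4 = {2, 4}  B5 = {3, 6}
Tree: B1–B2, B2–B3, B2–B4, B3–B5

The largest bag has 2 vertices, giving width 1; this decomposition certifies tw(G) ≤ 1. Any graph with an edge has treewidth ≥ 1, and G has the edge 5–2. Therefore the treewidth is 1.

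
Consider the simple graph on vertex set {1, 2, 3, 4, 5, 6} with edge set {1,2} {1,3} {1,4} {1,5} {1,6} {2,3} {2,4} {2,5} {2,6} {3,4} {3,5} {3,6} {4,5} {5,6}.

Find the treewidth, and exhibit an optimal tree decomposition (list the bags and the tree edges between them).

The largest bag has 5 vertices, giving width 4; this decomposition certifies tw(G) ≤ 4. On the other hand G contains the 5-clique {1, 2, 3, 4, 5}. A clique must lie in a single bag of any decomposition, so no decomposition can have width below 4. Combining the bounds, tw(G) = 4.

Treewidth 4.
Bags: B1 = {1, 2, 3, 5, 6}  B2 = {1, 2, 3, 4, 5}
Tree: B1–B2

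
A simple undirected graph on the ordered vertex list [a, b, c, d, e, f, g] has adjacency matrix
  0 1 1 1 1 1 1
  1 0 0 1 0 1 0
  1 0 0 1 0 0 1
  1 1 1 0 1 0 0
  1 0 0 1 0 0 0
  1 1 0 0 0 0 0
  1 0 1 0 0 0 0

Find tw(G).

2

A width-2 tree decomposition is:
Bags: B1 = {a, b, f}  B2 = {a, b, d}  B3 = {a, c, d}  B4 = {a, c, g}  B5 = {a, d, e}
Tree: B1–B2, B2–B3, B3–B4, B2–B5
Each bag holds 3 vertices, so the decomposition has width 2, which upper-bounds the treewidth. Conversely, {a, d, e} is a clique of size 3, and the vertices of any clique must share a bag in every tree decomposition; so some bag has ≥ 3 vertices and tw(G) ≥ 2. Combining the bounds, tw(G) = 2.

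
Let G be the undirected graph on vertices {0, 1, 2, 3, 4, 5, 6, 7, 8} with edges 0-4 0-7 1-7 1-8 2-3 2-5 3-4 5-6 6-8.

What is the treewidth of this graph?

A width-2 tree decomposition is:
Bags: B1 = {0, 3, 4}  B2 = {0, 3, 7}  B3 = {1, 3, 7}  B4 = {1, 3, 8}  B5 = {3, 6, 8}  B6 = {3, 5, 6}  B7 = {2, 3, 5}
Tree: B1–B2, B2–B3, B3–B4, B4–B5, B5–B6, B6–B7
Each bag holds 3 vertices, so the decomposition has width 2, which upper-bounds the treewidth. Since 3–4–0–7–1–8–6–5–2–3 is a cycle in G, G is not acyclic. Forests are exactly the graphs of treewidth ≤ 1, so tw(G) ≥ 2. Therefore the treewidth is 2.

2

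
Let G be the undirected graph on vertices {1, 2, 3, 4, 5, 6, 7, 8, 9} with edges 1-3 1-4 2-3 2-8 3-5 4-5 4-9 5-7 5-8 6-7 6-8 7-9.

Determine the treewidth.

3

A width-3 tree decomposition is:
Bags: B1 = {1, 2, 3, 8}  B2 = {1, 3, 5, 8}  B3 = {1, 4, 5, 8}  B4 = {4, 5, 6, 8}  B5 = {4, 5, 6, 7}  B6 = {4, 6, 7, 9}
Tree: B1–B2, B2–B3, B3–B4, B4–B5, B5–B6
The largest bag has 4 vertices, giving width 3; this decomposition certifies tw(G) ≤ 3. For the lower bound: the 4 vertex sets {1,2,3}, {8}, {5}, {4,6,7,9} are disjoint, each induces a connected subgraph, and every pair is joined by at least one edge of G. Contracting each set to a single vertex therefore yields K_{4} as a minor, and since treewidth is minor-monotone, tw(G) ≥ tw(K_{4}) = 3. Combining the bounds, tw(G) = 3.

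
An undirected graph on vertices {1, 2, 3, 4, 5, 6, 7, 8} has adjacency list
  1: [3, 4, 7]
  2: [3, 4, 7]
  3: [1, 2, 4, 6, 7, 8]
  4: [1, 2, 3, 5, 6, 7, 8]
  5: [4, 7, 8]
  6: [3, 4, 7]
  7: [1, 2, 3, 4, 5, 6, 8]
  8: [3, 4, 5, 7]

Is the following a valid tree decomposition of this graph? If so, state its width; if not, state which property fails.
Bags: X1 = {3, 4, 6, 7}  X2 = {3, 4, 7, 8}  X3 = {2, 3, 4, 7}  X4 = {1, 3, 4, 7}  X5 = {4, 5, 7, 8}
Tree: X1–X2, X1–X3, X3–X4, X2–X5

Yes; width 3.

Vertex coverage: the bags together contain {1, 2, 3, 4, 5, 6, 7, 8}, the full vertex set. Edge coverage: each edge of G has both endpoints in at least one bag. Running intersection: for every vertex, the bags containing it form a connected subtree. All three properties hold, so this is a valid tree decomposition of width max|bag| − 1 = 3, and hence tw(G) ≤ 3.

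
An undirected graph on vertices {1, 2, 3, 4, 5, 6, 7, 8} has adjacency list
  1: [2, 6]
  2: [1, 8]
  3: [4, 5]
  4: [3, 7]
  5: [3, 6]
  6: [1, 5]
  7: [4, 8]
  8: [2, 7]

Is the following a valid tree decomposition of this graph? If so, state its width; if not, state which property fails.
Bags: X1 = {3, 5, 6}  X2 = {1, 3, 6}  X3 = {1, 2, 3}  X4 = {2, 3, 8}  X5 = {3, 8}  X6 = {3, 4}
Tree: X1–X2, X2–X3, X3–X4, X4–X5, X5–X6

No — vertex 7 appears in no bag.

A tree decomposition must satisfy three properties: every vertex lies in some bag; for every edge, both endpoints lie together in some bag; and for every vertex, the bags containing it form a connected subtree. Here vertex 7 appears in no bag, so the decomposition is invalid.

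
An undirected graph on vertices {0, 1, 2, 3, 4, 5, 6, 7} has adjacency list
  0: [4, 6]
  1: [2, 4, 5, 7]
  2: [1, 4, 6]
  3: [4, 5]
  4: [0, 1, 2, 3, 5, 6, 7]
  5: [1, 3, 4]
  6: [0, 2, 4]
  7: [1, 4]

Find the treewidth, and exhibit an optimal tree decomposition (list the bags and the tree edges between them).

The largest bag has 3 vertices, giving width 2; this decomposition certifies tw(G) ≤ 2. For the lower bound, the 3 vertices {0, 4, 6} are pairwise adjacent, and any tree decomposition puts a clique entirely inside one bag — forcing width ≥ 2. Hence tw(G) = 2 exactly.

Treewidth 2.
Bags: B1 = {1, 2, 4}  B2 = {1, 4, 5}  B3 = {1, 4, 7}  B4 = {3, 4, 5}  B5 = {2, 4, 6}  B6 = {0, 4, 6}
Tree: B1–B2, B2–B3, B2–B4, B1–B5, B5–B6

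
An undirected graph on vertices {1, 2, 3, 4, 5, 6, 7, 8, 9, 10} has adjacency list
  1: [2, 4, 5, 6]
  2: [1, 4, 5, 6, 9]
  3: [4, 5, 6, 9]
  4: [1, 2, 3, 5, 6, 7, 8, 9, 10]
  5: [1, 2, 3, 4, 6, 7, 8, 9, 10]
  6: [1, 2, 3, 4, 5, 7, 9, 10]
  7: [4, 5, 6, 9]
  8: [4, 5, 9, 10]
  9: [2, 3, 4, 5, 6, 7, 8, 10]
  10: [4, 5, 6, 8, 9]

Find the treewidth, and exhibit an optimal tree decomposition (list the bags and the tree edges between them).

Treewidth 4.
One such decomposition:
Bags: B1 = {2, 4, 5, 6, 9}  B2 = {1, 2, 4, 5, 6}  B3 = {4, 5, 6, 9, 10}  B4 = {3, 4, 5, 6, 9}  B5 = {4, 5, 6, 7, 9}  B6 = {4, 5, 8, 9, 10}
Tree: B1–B2, B1–B3, B3–B4, B1–B5, B3–B6

The largest bag has 5 vertices, giving width 4; this decomposition certifies tw(G) ≤ 4. Conversely, {4, 5, 8, 9, 10} is a clique of size 5, and the vertices of any clique must share a bag in every tree decomposition; so some bag has ≥ 5 vertices and tw(G) ≥ 4. Combining the bounds, tw(G) = 4.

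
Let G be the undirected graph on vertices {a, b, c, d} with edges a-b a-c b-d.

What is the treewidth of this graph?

1

A width-1 tree decomposition is:
Bags: B1 = {b, d}  B2 = {a, b}  B3 = {a, c}
Tree: B1–B2, B2–B3
Each bag holds 2 vertices, so the decomposition has width 1, which upper-bounds the treewidth. Any graph with an edge has treewidth ≥ 1, and G has the edge d–b. Hence tw(G) = 1 exactly.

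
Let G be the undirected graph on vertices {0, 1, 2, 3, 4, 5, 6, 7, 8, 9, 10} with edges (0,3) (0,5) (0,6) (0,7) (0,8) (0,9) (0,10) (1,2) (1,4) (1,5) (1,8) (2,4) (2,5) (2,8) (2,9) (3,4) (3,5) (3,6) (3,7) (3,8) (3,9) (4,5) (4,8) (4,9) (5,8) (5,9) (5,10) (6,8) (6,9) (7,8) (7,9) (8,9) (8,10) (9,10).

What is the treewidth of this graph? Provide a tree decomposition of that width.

Every bag has size at most 5, so the width is 5 − 1 = 4 and tw(G) ≤ 4. For the lower bound, the 5 vertices {1, 2, 4, 5, 8} are pairwise adjacent, and any tree decomposition puts a clique entirely inside one bag — forcing width ≥ 4. Combining the bounds, tw(G) = 4.

Treewidth 4.
One optimal decomposition is:
Bags: B1 = {0, 3, 5, 8, 9}  B2 = {0, 3, 7, 8, 9}  B3 = {3, 4, 5, 8, 9}  B4 = {0, 3, 6, 8, 9}  B5 = {2, 4, 5, 8, 9}  B6 = {1, 2, 4, 5, 8}  B7 = {0, 5, 8, 9, 10}
Tree: B1–B2, B1–B3, B1–B4, B3–B5, B5–B6, B1–B7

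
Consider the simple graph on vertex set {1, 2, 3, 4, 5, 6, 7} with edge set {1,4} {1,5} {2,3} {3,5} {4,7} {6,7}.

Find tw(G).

1

A width-1 tree decomposition is:
Bags: B1 = {2, 3}  B2 = {3, 5}  B3 = {1, 5}  B4 = {1, 4}  B5 = {4, 7}  B6 = {6, 7}
Tree: B1–B2, B2–B3, B3–B4, B4–B5, B5–B6
Every bag has size at most 2, so the width is 2 − 1 = 1 and tw(G) ≤ 1. Any graph with an edge has treewidth ≥ 1, and G has the edge 2–3. Therefore the treewidth is 1.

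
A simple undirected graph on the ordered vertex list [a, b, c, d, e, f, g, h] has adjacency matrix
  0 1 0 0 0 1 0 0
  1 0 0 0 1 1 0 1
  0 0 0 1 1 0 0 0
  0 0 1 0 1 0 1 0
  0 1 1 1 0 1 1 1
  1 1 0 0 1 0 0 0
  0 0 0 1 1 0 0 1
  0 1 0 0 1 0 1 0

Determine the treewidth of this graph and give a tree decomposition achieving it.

Each bag holds 3 vertices, so the decomposition has width 2, which upper-bounds the treewidth. Conversely, {d, e, g} is a clique of size 3, and the vertices of any clique must share a bag in every tree decomposition; so some bag has ≥ 3 vertices and tw(G) ≥ 2. The upper and lower bounds meet at 2, so that is the treewidth.

Treewidth 2.
Bags: B1 = {b, e, f}  B2 = {b, e, h}  B3 = {e, g, h}  B4 = {d, e, g}  B5 = {a, b, f}  B6 = {c, d, e}
Tree: B1–B2, B2–B3, B3–B4, B1–B5, B4–B6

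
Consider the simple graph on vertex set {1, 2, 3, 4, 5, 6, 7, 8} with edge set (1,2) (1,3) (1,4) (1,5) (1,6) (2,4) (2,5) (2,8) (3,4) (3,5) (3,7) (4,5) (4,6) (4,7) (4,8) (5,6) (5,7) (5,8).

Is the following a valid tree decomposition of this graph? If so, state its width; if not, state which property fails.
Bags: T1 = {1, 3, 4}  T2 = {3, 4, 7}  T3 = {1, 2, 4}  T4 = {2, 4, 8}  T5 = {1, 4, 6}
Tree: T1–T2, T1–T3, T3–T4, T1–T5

A tree decomposition must satisfy three properties: every vertex lies in some bag; for every edge, both endpoints lie together in some bag; and for every vertex, the bags containing it form a connected subtree. Here vertex 5 appears in no bag, so the decomposition is invalid.

No — vertex 5 appears in no bag.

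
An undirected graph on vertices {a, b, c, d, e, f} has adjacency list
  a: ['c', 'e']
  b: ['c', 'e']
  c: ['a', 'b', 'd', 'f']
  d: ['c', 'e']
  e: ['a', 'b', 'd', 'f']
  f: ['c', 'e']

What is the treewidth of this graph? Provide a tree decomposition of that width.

Treewidth 2.
One such decomposition:
Bags: B1 = {c, d, e}  B2 = {b, c, e}  B3 = {c, e, f}  B4 = {a, c, e}
Tree: B1–B2, B2–B3, B3–B4

Each bag holds 3 vertices, so the decomposition has width 2, which upper-bounds the treewidth. Since d–c–b–e–d is a cycle in G, G is not acyclic. Forests are exactly the graphs of treewidth ≤ 1, so tw(G) ≥ 2. Hence tw(G) = 2 exactly.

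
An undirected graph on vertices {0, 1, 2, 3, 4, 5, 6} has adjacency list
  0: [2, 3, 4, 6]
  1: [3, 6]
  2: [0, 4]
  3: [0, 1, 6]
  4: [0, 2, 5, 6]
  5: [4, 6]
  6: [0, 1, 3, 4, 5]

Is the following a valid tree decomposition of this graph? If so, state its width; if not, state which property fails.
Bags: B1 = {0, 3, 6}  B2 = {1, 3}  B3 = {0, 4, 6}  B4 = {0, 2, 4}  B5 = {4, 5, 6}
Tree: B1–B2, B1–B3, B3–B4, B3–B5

A tree decomposition must satisfy three properties: every vertex lies in some bag; for every edge, both endpoints lie together in some bag; and for every vertex, the bags containing it form a connected subtree. Here edge (6,1) lies in no bag, so the decomposition is invalid.

No — edge (6,1) lies in no bag.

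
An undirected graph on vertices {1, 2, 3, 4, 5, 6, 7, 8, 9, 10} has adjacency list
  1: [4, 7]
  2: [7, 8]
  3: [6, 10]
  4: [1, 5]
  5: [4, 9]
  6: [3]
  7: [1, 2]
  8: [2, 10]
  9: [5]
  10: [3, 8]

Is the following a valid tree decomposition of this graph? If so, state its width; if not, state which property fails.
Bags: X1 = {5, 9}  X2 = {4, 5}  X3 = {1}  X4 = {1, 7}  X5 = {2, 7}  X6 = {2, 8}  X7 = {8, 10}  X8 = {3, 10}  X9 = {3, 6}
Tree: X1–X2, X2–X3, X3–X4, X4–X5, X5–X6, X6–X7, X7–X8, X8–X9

No — edge (4,1) lies in no bag.

A tree decomposition must satisfy three properties: every vertex lies in some bag; for every edge, both endpoints lie together in some bag; and for every vertex, the bags containing it form a connected subtree. Here edge (4,1) lies in no bag, so the decomposition is invalid.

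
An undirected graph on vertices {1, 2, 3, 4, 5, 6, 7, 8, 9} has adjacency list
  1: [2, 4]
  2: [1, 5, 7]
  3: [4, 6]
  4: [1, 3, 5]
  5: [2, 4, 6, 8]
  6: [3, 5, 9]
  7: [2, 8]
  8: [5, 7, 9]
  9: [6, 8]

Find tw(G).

A width-3 tree decomposition is:
Bags: B1 = {1, 2, 4, 7}  B2 = {2, 4, 5, 7}  B3 = {4, 5, 7, 8}  B4 = {3, 4, 5, 8}  B5 = {3, 5, 6, 8}  B6 = {3, 6, 8, 9}
Tree: B1–B2, B2–B3, B3–B4, B4–B5, B5–B6
Each bag holds 4 vertices, so the decomposition has width 3, which upper-bounds the treewidth. For the lower bound: the 4 vertex sets {1,2,7}, {4}, {5}, {3,6,8,9} are disjoint, each induces a connected subgraph, and every pair is joined by at least one edge of G. Contracting each set to a single vertex therefore yields K_{4} as a minor, and since treewidth is minor-monotone, tw(G) ≥ tw(K_{4}) = 3. Combining the bounds, tw(G) = 3.

3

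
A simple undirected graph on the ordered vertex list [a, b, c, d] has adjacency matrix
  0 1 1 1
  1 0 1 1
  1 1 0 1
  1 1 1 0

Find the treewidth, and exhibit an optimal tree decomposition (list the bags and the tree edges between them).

Treewidth 3.
One optimal decomposition is:
Bags: B1 = {a, b, c, d}
Tree: (single bag)

With just one bag of size 4, the width is 4 − 1 = 3, so tw(G) ≤ 3. For the lower bound, the 4 vertices {a, b, c, d} are pairwise adjacent, and any tree decomposition puts a clique entirely inside one bag — forcing width ≥ 3. Hence tw(G) = 3 exactly.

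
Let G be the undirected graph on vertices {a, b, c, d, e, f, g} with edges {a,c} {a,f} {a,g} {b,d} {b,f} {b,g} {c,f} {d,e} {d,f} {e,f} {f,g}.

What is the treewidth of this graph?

2

A width-2 tree decomposition is:
Bags: B1 = {a, f, g}  B2 = {a, c, f}  B3 = {b, f, g}  B4 = {b, d, f}  B5 = {d, e, f}
Tree: B1–B2, B1–B3, B3–B4, B4–B5
The largest bag has 3 vertices, giving width 2; this decomposition certifies tw(G) ≤ 2. Conversely, {d, e, f} is a clique of size 3, and the vertices of any clique must share a bag in every tree decomposition; so some bag has ≥ 3 vertices and tw(G) ≥ 2. Combining the bounds, tw(G) = 2.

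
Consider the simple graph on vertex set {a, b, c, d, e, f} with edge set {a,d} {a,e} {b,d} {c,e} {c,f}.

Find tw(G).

1

A width-1 tree decomposition is:
Bags: B1 = {b, d}  B2 = {a, d}  B3 = {a, e}  B4 = {c, e}  B5 = {c, f}
Tree: B1–B2, B2–B3, B3–B4, B4–B5
Every bag has size at most 2, so the width is 2 − 1 = 1 and tw(G) ≤ 1. Any graph with an edge has treewidth ≥ 1, and G has the edge b–d. Combining the bounds, tw(G) = 1.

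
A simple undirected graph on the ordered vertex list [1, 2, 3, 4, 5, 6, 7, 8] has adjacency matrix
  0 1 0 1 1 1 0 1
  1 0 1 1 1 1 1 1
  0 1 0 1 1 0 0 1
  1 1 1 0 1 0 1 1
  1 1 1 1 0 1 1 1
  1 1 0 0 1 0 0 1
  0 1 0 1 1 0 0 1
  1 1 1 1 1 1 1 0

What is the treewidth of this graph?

A width-4 tree decomposition is:
Bags: B1 = {1, 2, 4, 5, 8}  B2 = {1, 2, 5, 6, 8}  B3 = {2, 3, 4, 5, 8}  B4 = {2, 4, 5, 7, 8}
Tree: B1–B2, B1–B3, B3–B4
The largest bag has 5 vertices, giving width 4; this decomposition certifies tw(G) ≤ 4. For the lower bound, the 5 vertices {1, 2, 4, 5, 8} are pairwise adjacent, and any tree decomposition puts a clique entirely inside one bag — forcing width ≥ 4. Therefore the treewidth is 4.

4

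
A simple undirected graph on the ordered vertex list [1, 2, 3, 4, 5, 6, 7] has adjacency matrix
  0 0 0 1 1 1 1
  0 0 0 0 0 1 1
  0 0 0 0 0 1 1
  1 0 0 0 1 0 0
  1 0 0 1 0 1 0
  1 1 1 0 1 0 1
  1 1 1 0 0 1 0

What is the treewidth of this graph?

2

A width-2 tree decomposition is:
Bags: B1 = {1, 6, 7}  B2 = {1, 5, 6}  B3 = {1, 4, 5}  B4 = {3, 6, 7}  B5 = {2, 6, 7}
Tree: B1–B2, B2–B3, B1–B4, B1–B5
The largest bag has 3 vertices, giving width 2; this decomposition certifies tw(G) ≤ 2. For the lower bound, the 3 vertices {1, 4, 5} are pairwise adjacent, and any tree decomposition puts a clique entirely inside one bag — forcing width ≥ 2. The upper and lower bounds meet at 2, so that is the treewidth.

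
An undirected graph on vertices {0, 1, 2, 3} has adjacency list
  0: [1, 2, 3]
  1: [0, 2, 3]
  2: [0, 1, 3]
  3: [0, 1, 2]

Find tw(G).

3

A width-3 tree decomposition is:
Bags: B1 = {0, 1, 2, 3}
Tree: (single bag)
With just one bag of size 4, the width is 4 − 1 = 3, so tw(G) ≤ 3. Conversely, {0, 1, 2, 3} is a clique of size 4, and the vertices of any clique must share a bag in every tree decomposition; so some bag has ≥ 4 vertices and tw(G) ≥ 3. The upper and lower bounds meet at 3, so that is the treewidth.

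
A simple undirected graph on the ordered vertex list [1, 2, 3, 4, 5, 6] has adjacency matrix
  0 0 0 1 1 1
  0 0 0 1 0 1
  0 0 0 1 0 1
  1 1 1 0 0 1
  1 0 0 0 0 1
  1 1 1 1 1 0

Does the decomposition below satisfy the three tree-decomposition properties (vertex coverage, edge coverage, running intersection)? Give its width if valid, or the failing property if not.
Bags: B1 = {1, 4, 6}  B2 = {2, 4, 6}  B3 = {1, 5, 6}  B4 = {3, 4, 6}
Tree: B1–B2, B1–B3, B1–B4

Yes; width 2.

Vertex coverage: the bags together contain {1, 2, 3, 4, 5, 6}, the full vertex set. Edge coverage: each edge of G has both endpoints in at least one bag. Running intersection: for every vertex, the bags containing it form a connected subtree. All three properties hold, so this is a valid tree decomposition of width max|bag| − 1 = 2, and hence tw(G) ≤ 2.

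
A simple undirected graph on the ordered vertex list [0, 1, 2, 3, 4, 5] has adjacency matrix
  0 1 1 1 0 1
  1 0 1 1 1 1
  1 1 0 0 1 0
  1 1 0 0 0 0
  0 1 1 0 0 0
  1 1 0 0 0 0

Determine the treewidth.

2

A width-2 tree decomposition is:
Bags: B1 = {1, 2, 4}  B2 = {0, 1, 2}  B3 = {0, 1, 5}  B4 = {0, 1, 3}
Tree: B1–B2, B2–B3, B3–B4
The largest bag has 3 vertices, giving width 2; this decomposition certifies tw(G) ≤ 2. Conversely, {0, 1, 2} is a clique of size 3, and the vertices of any clique must share a bag in every tree decomposition; so some bag has ≥ 3 vertices and tw(G) ≥ 2. Hence tw(G) = 2 exactly.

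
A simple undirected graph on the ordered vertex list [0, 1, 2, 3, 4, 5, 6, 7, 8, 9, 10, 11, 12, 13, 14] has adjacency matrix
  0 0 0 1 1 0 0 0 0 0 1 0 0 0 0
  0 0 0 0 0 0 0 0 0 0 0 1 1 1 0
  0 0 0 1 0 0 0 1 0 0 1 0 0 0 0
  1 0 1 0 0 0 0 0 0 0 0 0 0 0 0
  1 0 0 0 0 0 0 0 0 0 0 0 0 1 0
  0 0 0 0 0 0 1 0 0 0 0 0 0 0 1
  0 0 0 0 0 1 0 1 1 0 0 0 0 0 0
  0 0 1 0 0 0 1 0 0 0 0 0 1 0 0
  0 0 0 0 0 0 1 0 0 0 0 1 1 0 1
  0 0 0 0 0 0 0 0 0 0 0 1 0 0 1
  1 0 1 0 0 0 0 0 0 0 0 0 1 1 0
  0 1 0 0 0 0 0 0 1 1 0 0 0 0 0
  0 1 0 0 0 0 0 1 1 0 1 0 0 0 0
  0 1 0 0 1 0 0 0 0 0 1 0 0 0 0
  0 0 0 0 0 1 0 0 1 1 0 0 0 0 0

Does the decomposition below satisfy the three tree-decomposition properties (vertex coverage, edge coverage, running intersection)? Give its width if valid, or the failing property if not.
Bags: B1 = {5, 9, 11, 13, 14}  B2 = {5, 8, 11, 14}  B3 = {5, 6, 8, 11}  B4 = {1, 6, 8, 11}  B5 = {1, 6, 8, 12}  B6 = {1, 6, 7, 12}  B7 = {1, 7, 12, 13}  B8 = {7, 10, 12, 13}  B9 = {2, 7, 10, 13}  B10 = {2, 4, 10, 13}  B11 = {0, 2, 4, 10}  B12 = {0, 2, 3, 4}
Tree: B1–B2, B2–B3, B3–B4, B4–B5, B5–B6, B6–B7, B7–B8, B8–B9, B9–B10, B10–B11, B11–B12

No — bags containing vertex 13 are not connected in the tree.

A tree decomposition must satisfy three properties: every vertex lies in some bag; for every edge, both endpoints lie together in some bag; and for every vertex, the bags containing it form a connected subtree. Here bags containing vertex 13 are not connected in the tree, so the decomposition is invalid.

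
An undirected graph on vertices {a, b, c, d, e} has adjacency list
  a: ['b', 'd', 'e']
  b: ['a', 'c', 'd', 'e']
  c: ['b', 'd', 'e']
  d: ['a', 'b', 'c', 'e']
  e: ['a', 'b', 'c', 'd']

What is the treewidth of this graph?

A width-3 tree decomposition is:
Bags: B1 = {a, b, d, e}  B2 = {b, c, d, e}
Tree: B1–B2
Every bag has size at most 4, so the width is 4 − 1 = 3 and tw(G) ≤ 3. On the other hand G contains the 4-clique {b, c, d, e}. A clique must lie in a single bag of any decomposition, so no decomposition can have width below 3. Therefore the treewidth is 3.

3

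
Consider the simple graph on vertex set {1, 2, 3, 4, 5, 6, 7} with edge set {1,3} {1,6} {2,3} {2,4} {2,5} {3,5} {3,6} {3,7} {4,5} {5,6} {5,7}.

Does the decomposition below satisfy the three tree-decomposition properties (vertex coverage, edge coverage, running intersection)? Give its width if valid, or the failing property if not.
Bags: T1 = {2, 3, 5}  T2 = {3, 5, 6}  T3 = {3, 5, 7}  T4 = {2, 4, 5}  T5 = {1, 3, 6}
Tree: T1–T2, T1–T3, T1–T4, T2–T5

Yes; width 2.

Vertex coverage: the bags together contain {1, 2, 3, 4, 5, 6, 7}, the full vertex set. Edge coverage: each edge of G has both endpoints in at least one bag. Running intersection: for every vertex, the bags containing it form a connected subtree. All three properties hold, so this is a valid tree decomposition of width max|bag| − 1 = 2, and hence tw(G) ≤ 2.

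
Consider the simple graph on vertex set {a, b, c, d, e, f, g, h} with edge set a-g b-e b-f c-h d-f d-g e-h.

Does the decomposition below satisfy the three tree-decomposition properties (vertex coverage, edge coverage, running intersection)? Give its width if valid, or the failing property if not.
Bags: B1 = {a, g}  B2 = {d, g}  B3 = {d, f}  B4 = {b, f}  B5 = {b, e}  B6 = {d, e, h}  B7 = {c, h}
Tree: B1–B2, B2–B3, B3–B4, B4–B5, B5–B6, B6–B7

No — bags containing vertex d are not connected in the tree.

A tree decomposition must satisfy three properties: every vertex lies in some bag; for every edge, both endpoints lie together in some bag; and for every vertex, the bags containing it form a connected subtree. Here bags containing vertex d are not connected in the tree, so the decomposition is invalid.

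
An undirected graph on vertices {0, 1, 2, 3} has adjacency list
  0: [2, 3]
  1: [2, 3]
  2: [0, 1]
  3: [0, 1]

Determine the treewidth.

2

A width-2 tree decomposition is:
Bags: B1 = {0, 2, 3}  B2 = {1, 2, 3}
Tree: B1–B2
Every bag has size at most 3, so the width is 3 − 1 = 2 and tw(G) ≤ 2. For the lower bound, G contains the cycle 2–0–3–1–2, so G is not a forest; only forests have treewidth ≤ 1, hence tw(G) ≥ 2. The upper and lower bounds meet at 2, so that is the treewidth.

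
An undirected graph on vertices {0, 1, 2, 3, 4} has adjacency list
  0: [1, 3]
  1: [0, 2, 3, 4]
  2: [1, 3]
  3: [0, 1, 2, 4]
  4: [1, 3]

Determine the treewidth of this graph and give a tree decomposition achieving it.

Treewidth 2.
Bags: B1 = {1, 2, 3}  B2 = {1, 3, 4}  B3 = {0, 1, 3}
Tree: B1–B2, B1–B3

Every bag has size at most 3, so the width is 3 − 1 = 2 and tw(G) ≤ 2. On the other hand G contains the 3-clique {0, 1, 3}. A clique must lie in a single bag of any decomposition, so no decomposition can have width below 2. Therefore the treewidth is 2.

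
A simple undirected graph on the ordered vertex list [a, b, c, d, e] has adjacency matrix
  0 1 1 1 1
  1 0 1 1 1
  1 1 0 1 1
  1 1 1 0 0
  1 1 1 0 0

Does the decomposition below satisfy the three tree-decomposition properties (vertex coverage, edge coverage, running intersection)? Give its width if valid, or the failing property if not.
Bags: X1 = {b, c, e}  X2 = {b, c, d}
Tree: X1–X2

A tree decomposition must satisfy three properties: every vertex lies in some bag; for every edge, both endpoints lie together in some bag; and for every vertex, the bags containing it form a connected subtree. Here vertex a appears in no bag, so the decomposition is invalid.

No — vertex a appears in no bag.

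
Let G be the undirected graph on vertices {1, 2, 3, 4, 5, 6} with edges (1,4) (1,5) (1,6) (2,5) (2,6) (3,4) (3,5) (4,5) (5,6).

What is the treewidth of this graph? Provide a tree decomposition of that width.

Each bag holds 3 vertices, so the decomposition has width 2, which upper-bounds the treewidth. Conversely, {1, 4, 5} is a clique of size 3, and the vertices of any clique must share a bag in every tree decomposition; so some bag has ≥ 3 vertices and tw(G) ≥ 2. Therefore the treewidth is 2.

Treewidth 2.
One optimal decomposition is:
Bags: B1 = {1, 5, 6}  B2 = {2, 5, 6}  B3 = {1, 4, 5}  B4 = {3, 4, 5}
Tree: B1–B2, B1–B3, B3–B4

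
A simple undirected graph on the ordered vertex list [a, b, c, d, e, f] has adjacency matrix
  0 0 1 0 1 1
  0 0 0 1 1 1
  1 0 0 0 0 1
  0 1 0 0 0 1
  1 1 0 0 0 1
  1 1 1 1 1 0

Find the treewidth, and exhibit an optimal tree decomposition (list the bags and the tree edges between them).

The largest bag has 3 vertices, giving width 2; this decomposition certifies tw(G) ≤ 2. Conversely, {a, c, f} is a clique of size 3, and the vertices of any clique must share a bag in every tree decomposition; so some bag has ≥ 3 vertices and tw(G) ≥ 2. The upper and lower bounds meet at 2, so that is the treewidth.

Treewidth 2.
Bags: B1 = {b, e, f}  B2 = {a, e, f}  B3 = {a, c, f}  B4 = {b, d, f}
Tree: B1–B2, B2–B3, B1–B4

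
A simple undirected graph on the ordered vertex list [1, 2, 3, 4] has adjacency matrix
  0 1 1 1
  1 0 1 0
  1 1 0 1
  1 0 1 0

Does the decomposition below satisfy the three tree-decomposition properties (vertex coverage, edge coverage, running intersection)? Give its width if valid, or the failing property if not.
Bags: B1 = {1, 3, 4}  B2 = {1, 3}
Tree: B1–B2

A tree decomposition must satisfy three properties: every vertex lies in some bag; for every edge, both endpoints lie together in some bag; and for every vertex, the bags containing it form a connected subtree. Here vertex 2 appears in no bag, so the decomposition is invalid.

No — vertex 2 appears in no bag.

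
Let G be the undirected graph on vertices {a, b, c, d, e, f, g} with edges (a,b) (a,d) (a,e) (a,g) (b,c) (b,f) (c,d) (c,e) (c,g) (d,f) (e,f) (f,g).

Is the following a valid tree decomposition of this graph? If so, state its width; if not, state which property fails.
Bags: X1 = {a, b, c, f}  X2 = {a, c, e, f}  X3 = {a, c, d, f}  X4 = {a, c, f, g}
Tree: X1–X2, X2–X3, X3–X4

Checking the three conditions: (i) the bags cover all of {a, b, c, d, e, f, g}; (ii) for each edge, some bag contains both endpoints; (iii) the bags containing any fixed vertex form a subtree. All hold, so the decomposition is valid with width 4 − 1 = 3.

Yes; width 3.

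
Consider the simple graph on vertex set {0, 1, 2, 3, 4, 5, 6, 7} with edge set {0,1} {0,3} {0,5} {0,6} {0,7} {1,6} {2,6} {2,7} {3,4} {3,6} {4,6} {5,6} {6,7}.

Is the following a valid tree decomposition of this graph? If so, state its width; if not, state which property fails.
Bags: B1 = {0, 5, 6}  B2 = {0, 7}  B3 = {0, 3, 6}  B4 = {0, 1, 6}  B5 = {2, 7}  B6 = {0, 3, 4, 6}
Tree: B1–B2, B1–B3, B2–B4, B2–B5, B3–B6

No — edge (6,7) lies in no bag.

A tree decomposition must satisfy three properties: every vertex lies in some bag; for every edge, both endpoints lie together in some bag; and for every vertex, the bags containing it form a connected subtree. Here edge (6,7) lies in no bag, so the decomposition is invalid.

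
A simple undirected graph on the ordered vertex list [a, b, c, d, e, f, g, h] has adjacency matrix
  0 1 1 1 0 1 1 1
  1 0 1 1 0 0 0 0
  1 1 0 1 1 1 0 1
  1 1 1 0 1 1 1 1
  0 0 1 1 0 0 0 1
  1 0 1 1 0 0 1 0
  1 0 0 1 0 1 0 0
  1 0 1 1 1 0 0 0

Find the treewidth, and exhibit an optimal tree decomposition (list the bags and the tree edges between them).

Every bag has size at most 4, so the width is 4 − 1 = 3 and tw(G) ≤ 3. Conversely, {a, d, f, g} is a clique of size 4, and the vertices of any clique must share a bag in every tree decomposition; so some bag has ≥ 4 vertices and tw(G) ≥ 3. Hence tw(G) = 3 exactly.

Treewidth 3.
Bags: B1 = {a, c, d, h}  B2 = {a, c, d, f}  B3 = {c, d, e, h}  B4 = {a, d, f, g}  B5 = {a, b, c, d}
Tree: B1–B2, B1–B3, B2–B4, B2–B5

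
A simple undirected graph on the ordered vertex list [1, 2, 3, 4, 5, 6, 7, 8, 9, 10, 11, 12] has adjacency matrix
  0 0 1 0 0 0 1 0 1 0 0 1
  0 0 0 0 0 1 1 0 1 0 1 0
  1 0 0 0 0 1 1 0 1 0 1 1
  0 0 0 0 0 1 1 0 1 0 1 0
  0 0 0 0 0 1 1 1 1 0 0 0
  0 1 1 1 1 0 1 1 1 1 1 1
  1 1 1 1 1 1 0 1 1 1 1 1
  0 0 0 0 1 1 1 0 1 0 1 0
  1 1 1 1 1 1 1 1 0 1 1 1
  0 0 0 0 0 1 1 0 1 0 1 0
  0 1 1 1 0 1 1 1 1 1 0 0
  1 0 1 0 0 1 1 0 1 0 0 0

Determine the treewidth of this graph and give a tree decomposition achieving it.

The largest bag has 5 vertices, giving width 4; this decomposition certifies tw(G) ≤ 4. On the other hand G contains the 5-clique {1, 3, 7, 9, 12}. A clique must lie in a single bag of any decomposition, so no decomposition can have width below 4. Combining the bounds, tw(G) = 4.

Treewidth 4.
Bags: B1 = {3, 6, 7, 9, 11}  B2 = {6, 7, 8, 9, 11}  B3 = {3, 6, 7, 9, 12}  B4 = {4, 6, 7, 9, 11}  B5 = {2, 6, 7, 9, 11}  B6 = {6, 7, 9, 10, 11}  B7 = {1, 3, 7, 9, 12}  B8 = {5, 6, 7, 8, 9}
Tree: B1–B2, B1–B3, B1–B4, B4–B5, B1–B6, B3–B7, B2–B8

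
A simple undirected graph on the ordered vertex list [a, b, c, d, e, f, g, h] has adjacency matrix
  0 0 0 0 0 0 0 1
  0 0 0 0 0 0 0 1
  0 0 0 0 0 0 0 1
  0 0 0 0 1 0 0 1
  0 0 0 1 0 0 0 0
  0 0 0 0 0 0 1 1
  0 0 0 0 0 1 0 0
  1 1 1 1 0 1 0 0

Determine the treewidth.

1

A width-1 tree decomposition is:
Bags: B1 = {f, h}  B2 = {d, h}  B3 = {c, h}  B4 = {f, g}  B5 = {b, h}  B6 = {d, e}  B7 = {a, h}
Tree: B1–B2, B2–B3, B1–B4, B3–B5, B2–B6, B2–B7
Each bag holds 2 vertices, so the decomposition has width 1, which upper-bounds the treewidth. Since G has at least one edge (e.g. h–f), it is not an edgeless graph, so tw(G) ≥ 1. The upper and lower bounds meet at 1, so that is the treewidth.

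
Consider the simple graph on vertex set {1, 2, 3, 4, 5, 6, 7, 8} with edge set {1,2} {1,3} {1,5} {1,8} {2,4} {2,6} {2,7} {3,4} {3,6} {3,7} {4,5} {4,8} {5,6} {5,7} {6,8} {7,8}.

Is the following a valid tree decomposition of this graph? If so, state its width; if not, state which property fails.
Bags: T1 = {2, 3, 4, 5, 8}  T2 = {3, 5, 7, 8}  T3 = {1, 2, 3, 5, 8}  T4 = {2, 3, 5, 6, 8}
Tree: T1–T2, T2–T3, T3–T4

A tree decomposition must satisfy three properties: every vertex lies in some bag; for every edge, both endpoints lie together in some bag; and for every vertex, the bags containing it form a connected subtree. Here edge (2,7) lies in no bag, so the decomposition is invalid.

No — edge (2,7) lies in no bag.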